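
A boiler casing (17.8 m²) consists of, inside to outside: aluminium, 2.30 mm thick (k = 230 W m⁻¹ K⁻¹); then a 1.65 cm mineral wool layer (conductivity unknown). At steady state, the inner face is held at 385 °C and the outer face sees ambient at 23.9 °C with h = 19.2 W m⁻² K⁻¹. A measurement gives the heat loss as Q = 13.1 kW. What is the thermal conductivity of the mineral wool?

k = 0.0376 W/m·K

ΣR = ΔT/Q = |385 − 23.9|/13100 = 0.02756 K/W
Known resistances:
  R_aluminium = L/(kA) = 0.00230/(230·17.8) = 5.618×10^-7 K/W
  R_conv,out = 1/(hA) = 1/(19.2·17.8) = 0.002926 K/W
R_mineral wool = ΣR − ΣR_known = 0.02756 − 0.002927 = 0.02463 K/W
L/(kA) = 0.02463 ⇒ k = 0.0165/(0.02463·17.8) = 0.0376 W/m·K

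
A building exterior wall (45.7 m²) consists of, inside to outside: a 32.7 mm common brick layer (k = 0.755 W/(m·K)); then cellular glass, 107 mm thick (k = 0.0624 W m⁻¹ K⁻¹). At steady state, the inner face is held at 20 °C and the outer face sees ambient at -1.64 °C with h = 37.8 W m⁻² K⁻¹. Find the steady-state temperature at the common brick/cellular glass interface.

T = 19.5 °C

Treat each layer as a resistance in series:
  R_common brick = L/(kA) = 0.0327/(0.755·45.7) = 9.477×10^-4 K/W
  R_cellular glass = L/(kA) = 0.107/(0.0624·45.7) = 0.03752 K/W
  R_conv,out = 1/(hA) = 1/(37.8·45.7) = 5.789×10^-4 K/W
ΣR = 9.477×10^-4 + 0.03752 + 5.789×10^-4 = 0.03905 K/W
Q = ΔT/ΣR = (20 °C − -1.64 °C)/0.03905 = 554.2 W
From the inner boundary to the common brick/cellular glass interface, ΣR_partial = 9.477×10^-4 K/W.
T_interface = T_in − Q·ΣR_partial = 20 °C − (554.2)(9.477×10^-4) = 19.5 °C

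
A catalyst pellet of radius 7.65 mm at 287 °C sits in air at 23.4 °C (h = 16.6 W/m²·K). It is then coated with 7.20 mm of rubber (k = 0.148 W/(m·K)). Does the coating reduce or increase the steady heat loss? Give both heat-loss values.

increases: 3.22 → 4.72 W

Critical radius for a sphere: r_cr = 2k/h = 0.0178 m = 1.78 cm.
Outer radius after coating: r₂ = 0.00765 + 0.00720 = 0.01485 m.
Since r₁ < r_cr and r₂ ≤ r_cr, the coating moves toward the maximum at r_cr — heat loss rises.
Bare: R = 1/(4πr₁²h) = 81.91 K/W; Q = 263.6/81.91 = 3.22 W.
Coated: R = R_cond + R_conv = 55.82 K/W; Q = 263.6/55.82 = 4.72 W.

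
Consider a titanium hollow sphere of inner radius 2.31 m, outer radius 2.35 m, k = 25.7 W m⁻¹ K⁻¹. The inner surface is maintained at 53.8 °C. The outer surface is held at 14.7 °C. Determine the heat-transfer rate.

Q = 4πk·ΔT/(1/r₁ − 1/r₂) = 4π × 25.7 × 39.1 / (1/2.31 − 1/2.35) = 1.71×10^6 W

Q = 1.71×10^6 W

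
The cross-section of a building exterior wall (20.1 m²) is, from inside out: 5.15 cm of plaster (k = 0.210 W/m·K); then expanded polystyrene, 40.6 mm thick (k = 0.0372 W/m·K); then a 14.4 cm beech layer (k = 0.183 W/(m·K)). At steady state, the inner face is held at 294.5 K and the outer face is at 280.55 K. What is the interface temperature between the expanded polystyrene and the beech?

Treat each layer as a resistance in series:
  R_plaster = L/(kA) = 0.0515/(0.210·20.1) = 0.01220 K/W
  R_expanded polystyrene = L/(kA) = 0.0406/(0.0372·20.1) = 0.05430 K/W
  R_beech = L/(kA) = 0.144/(0.183·20.1) = 0.03915 K/W
ΣR = 0.01220 + 0.05430 + 0.03915 = 0.1056 K/W
Q = ΔT/ΣR = (294.5 K − 280.55 K)/0.1056 = 132.1 W
From the inner boundary to the expanded polystyrene/beech interface, ΣR_partial = 0.06650 K/W.
T_interface = T_in − Q·ΣR_partial = 294.5 K − (132.1)(0.06650) = 285.7 K

T = 285.7 K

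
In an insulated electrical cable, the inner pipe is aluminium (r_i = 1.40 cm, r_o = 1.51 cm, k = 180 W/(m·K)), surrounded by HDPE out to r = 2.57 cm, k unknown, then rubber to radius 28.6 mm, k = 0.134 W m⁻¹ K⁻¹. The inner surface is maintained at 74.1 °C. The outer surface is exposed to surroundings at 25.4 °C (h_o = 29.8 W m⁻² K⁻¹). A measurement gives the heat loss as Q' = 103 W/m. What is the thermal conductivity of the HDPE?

ΣR = ΔT/Q' = |74.1 − 25.4|/103 = 0.4728 m·K/W
Known resistances:
  R'_aluminium = ln(0.0151/0.0140)/(2πk) = 0.07564/(2π·180) = 6.688×10^-5 m·K/W
  R'_rubber = ln(0.0286/0.0257)/(2πk) = 0.1069/(2π·0.134) = 0.1270 m·K/W
  R'_conv,out = 1/(2πr h) = 1/(2π·0.0286·29.8) = 0.1867 m·K/W
R_HDPE = ΣR − ΣR_known = 0.4728 − 0.3138 = 0.1590 m·K/W
ln(r₂/r₁)/(2πk) = 0.1590 ⇒ k = 0.5318/(2π·0.1590) = 0.532 W/m·K

k = 0.532 W/m·K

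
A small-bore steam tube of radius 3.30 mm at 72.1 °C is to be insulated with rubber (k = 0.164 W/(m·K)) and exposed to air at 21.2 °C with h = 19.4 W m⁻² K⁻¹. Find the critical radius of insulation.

For a cylinder, r_cr = k_ins/h = 0.164/19.4 = 0.00845 m = 0.845 cm

r_cr = 0.845 cm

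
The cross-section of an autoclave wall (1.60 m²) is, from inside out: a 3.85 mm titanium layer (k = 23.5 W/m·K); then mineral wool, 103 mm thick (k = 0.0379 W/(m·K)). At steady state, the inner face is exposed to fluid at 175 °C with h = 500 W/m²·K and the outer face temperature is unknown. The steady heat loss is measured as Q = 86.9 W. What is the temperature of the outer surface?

T_out = 27.3 °C

Series resistances:
  R_conv,in = 1/(hA) = 1/(500·1.60) = 0.001250 K/W
  R_titanium = L/(kA) = 0.00385/(23.5·1.60) = 1.024×10^-4 K/W
  R_mineral wool = L/(kA) = 0.103/(0.0379·1.60) = 1.699 K/W
ΣR = 1.700 K/W
ΔT = Q·ΣR = 86.9 × 1.700 = 147.7 K
Heat flows outward, so T_out = T_in − ΔT = 175 − 147.7 = 27.3 °C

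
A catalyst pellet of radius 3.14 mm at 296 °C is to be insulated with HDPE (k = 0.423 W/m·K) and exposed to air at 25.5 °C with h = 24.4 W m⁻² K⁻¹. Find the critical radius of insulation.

r_cr = 3.47 cm

For a sphere, r_cr = 2k_ins/h = 2·0.423/24.4 = 0.0347 m = 3.47 cm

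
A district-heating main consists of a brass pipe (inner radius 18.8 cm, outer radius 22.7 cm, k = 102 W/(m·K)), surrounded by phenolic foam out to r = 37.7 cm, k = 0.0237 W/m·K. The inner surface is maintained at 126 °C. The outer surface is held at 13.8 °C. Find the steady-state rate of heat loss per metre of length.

Q' = 32.9 W/m

Treat each layer as a resistance in series:
  R'_brass = ln(0.227/0.188)/(2πk) = 0.1885/(2π·102) = 2.941×10^-4 m·K/W
  R'_phenolic foam = ln(0.377/0.227)/(2πk) = 0.5073/(2π·0.0237) = 3.407 m·K/W
ΣR = 2.941×10^-4 + 3.407 = 3.407 m·K/W
Q' = ΔT/ΣR = (126 °C − 13.8 °C)/3.407 = 32.9 W/m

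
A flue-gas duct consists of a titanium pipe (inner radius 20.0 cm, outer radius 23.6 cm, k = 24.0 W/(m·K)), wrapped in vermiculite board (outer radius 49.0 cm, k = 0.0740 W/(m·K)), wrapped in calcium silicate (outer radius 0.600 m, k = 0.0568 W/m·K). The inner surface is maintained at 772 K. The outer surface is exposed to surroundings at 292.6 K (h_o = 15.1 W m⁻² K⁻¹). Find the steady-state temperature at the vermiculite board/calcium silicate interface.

T = 423 K

Resistance network (inner→outer):
  R'_titanium = ln(0.236/0.200)/(2πk) = 0.1655/(2π·24.0) = 0.001098 m·K/W
  R'_vermiculite board = ln(0.490/0.236)/(2πk) = 0.7306/(2π·0.0740) = 1.571 m·K/W
  R'_calcium silicate = ln(0.600/0.490)/(2πk) = 0.2025/(2π·0.0568) = 0.5675 m·K/W
  R'_conv,out = 1/(2πr h) = 1/(2π·0.600·15.1) = 0.01757 m·K/W
ΣR = 0.001098 + 1.571 + 0.5675 + 0.01757 = 2.157 m·K/W
Q' = ΔT/ΣR = (772 K − 292.6 K)/2.157 = 222.3 W/m
From the inner boundary to the vermiculite board/calcium silicate interface, ΣR_partial = 1.572 m·K/W.
T_interface = T_in − Q'·ΣR_partial = 772 K − (222.3)(1.572) = 423 K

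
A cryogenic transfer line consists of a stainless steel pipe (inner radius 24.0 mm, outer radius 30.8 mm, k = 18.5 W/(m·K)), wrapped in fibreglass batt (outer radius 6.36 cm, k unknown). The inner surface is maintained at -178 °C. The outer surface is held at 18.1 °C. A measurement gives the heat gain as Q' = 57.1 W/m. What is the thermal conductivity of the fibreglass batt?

ΣR = ΔT/Q' = |-178 − 18.1|/57.1 = 3.434 m·K/W
Known resistances:
  R'_stainless steel = ln(0.0308/0.0240)/(2πk) = 0.2495/(2π·18.5) = 0.002146 m·K/W
R_fibreglass batt = ΣR − ΣR_known = 3.434 − 0.002146 = 3.432 m·K/W
ln(r₂/r₁)/(2πk) = 3.432 ⇒ k = 0.7251/(2π·3.432) = 0.0336 W/m·K

k = 0.0336 W/m·K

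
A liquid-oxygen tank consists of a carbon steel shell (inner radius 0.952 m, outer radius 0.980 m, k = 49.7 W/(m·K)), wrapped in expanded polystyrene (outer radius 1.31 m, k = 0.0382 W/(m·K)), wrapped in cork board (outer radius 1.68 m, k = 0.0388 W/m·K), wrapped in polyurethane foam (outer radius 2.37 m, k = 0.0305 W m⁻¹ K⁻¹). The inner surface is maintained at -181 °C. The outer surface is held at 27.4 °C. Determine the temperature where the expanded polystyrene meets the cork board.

T = -97.2 °C

Treat each layer as a resistance in series:
  R_carbon steel = (1/0.952 − 1/0.980)/(4πk) = 0.03001/(4π·49.7) = 4.805×10^-5 K/W
  R_expanded polystyrene = (1/0.980 − 1/1.31)/(4πk) = 0.2570/(4π·0.0382) = 0.5355 K/W
  R_cork board = (1/1.31 − 1/1.68)/(4πk) = 0.1681/(4π·0.0388) = 0.3448 K/W
  R_polyurethane foam = (1/1.68 − 1/2.37)/(4πk) = 0.1733/(4π·0.0305) = 0.4521 K/W
ΣR = 4.805×10^-5 + 0.5355 + 0.3448 + 0.4521 = 1.332 K/W
Q = ΔT/ΣR = (-181 °C − 27.4 °C)/1.332 = -156.5 W
From the inner boundary to the expanded polystyrene/cork board interface, ΣR_partial = 0.5355 K/W.
T_interface = T_in − Q·ΣR_partial = -181 °C − (-156.5)(0.5355) = -97.2 °C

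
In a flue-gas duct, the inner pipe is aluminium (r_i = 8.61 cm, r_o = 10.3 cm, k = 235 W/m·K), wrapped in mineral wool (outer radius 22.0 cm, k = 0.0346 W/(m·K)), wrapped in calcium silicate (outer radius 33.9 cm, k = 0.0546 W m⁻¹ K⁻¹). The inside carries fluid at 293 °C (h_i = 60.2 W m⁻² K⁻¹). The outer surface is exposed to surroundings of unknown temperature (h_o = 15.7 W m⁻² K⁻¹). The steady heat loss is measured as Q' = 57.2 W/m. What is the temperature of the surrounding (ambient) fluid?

T_out = 17.8 °C

Series resistances:
  R'_conv,in = 1/(2πr h) = 1/(2π·0.0861·60.2) = 0.03071 m·K/W
  R'_aluminium = ln(0.103/0.0861)/(2πk) = 0.1792/(2π·235) = 1.214×10^-4 m·K/W
  R'_mineral wool = ln(0.220/0.103)/(2πk) = 0.7589/(2π·0.0346) = 3.491 m·K/W
  R'_calcium silicate = ln(0.339/0.220)/(2πk) = 0.4324/(2π·0.0546) = 1.260 m·K/W
  R'_conv,out = 1/(2πr h) = 1/(2π·0.339·15.7) = 0.02990 m·K/W
ΣR = 4.812 m·K/W
ΔT = Q'·ΣR = 57.2 × 4.812 = 275.2 K
Heat flows outward, so T_out = T_in − ΔT = 293 − 275.2 = 17.8 °C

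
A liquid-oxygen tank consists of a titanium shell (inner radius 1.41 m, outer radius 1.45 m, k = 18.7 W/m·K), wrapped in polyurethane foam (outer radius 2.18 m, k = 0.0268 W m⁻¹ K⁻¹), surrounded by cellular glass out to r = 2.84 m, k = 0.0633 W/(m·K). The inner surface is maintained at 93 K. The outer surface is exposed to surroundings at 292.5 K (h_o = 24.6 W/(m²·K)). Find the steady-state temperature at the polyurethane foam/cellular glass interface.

Series thermal resistances, inner to outer:
  R_titanium = (1/1.41 − 1/1.45)/(4πk) = 0.01956/(4π·18.7) = 8.326×10^-5 K/W
  R_polyurethane foam = (1/1.45 − 1/2.18)/(4πk) = 0.2309/(4π·0.0268) = 0.6857 K/W
  R_cellular glass = (1/2.18 − 1/2.84)/(4πk) = 0.1066/(4π·0.0633) = 0.1340 K/W
  R_conv,out = 1/(4πr²h) = 1/(4π·2.84²·24.6) = 4.011×10^-4 K/W
ΣR = 8.326×10^-5 + 0.6857 + 0.1340 + 4.011×10^-4 = 0.8202 K/W
Q = ΔT/ΣR = (93 K − 292.5 K)/0.8202 = -243.2 W
From the inner boundary to the polyurethane foam/cellular glass interface, ΣR_partial = 0.6858 K/W.
T_interface = T_in − Q·ΣR_partial = 93 K − (-243.2)(0.6858) = 259.8 K

T = 259.8 K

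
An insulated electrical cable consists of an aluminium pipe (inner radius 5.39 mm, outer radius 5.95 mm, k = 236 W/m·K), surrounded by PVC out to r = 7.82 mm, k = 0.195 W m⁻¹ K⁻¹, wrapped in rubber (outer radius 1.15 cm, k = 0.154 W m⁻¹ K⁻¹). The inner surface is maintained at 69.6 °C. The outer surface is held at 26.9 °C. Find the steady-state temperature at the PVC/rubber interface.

Series thermal resistances, inner to outer:
  R'_aluminium = ln(0.00595/0.00539)/(2πk) = 0.09885/(2π·236) = 6.666×10^-5 m·K/W
  R'_PVC = ln(0.00782/0.00595)/(2πk) = 0.2733/(2π·0.195) = 0.2231 m·K/W
  R'_rubber = ln(0.0115/0.00782)/(2πk) = 0.3857/(2π·0.154) = 0.3986 m·K/W
ΣR = 6.666×10^-5 + 0.2231 + 0.3986 = 0.6218 m·K/W
Q' = ΔT/ΣR = (69.6 °C − 26.9 °C)/0.6218 = 68.67 W/m
From the inner boundary to the PVC/rubber interface, ΣR_partial = 0.2232 m·K/W.
T_interface = T_in − Q'·ΣR_partial = 69.6 °C − (68.67)(0.2232) = 54.3 °C

T = 54.3 °C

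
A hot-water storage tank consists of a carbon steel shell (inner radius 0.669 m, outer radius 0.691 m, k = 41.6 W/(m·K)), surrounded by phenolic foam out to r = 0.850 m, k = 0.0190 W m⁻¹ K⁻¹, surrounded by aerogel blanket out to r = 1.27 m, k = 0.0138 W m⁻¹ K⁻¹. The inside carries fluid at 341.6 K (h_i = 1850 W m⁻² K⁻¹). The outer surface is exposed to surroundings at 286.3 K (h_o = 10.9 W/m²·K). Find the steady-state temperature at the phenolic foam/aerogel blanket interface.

T = 323.1 K

Treat each layer as a resistance in series:
  R_conv,in = 1/(4πr²h) = 1/(4π·0.669²·1850) = 9.611×10^-5 K/W
  R_carbon steel = (1/0.669 − 1/0.691)/(4πk) = 0.04759/(4π·41.6) = 9.104×10^-5 K/W
  R_phenolic foam = (1/0.691 − 1/0.850)/(4πk) = 0.2707/(4π·0.0190) = 1.134 K/W
  R_aerogel blanket = (1/0.850 − 1/1.27)/(4πk) = 0.3891/(4π·0.0138) = 2.244 K/W
  R_conv,out = 1/(4πr²h) = 1/(4π·1.27²·10.9) = 0.004526 K/W
ΣR = 9.611×10^-5 + 9.104×10^-5 + 1.134 + 2.244 + 0.004526 = 3.383 K/W
Q = ΔT/ΣR = (341.6 K − 286.3 K)/3.383 = 16.35 W
From the inner boundary to the phenolic foam/aerogel blanket interface, ΣR_partial = 1.134 K/W.
T_interface = T_in − Q·ΣR_partial = 341.6 K − (16.35)(1.134) = 323.1 K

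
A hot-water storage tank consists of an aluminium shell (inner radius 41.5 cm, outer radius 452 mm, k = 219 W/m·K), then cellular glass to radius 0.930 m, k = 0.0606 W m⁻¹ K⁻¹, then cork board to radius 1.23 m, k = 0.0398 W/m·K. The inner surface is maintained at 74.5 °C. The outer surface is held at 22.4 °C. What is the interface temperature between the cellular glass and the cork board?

Series thermal resistances, inner to outer:
  R_aluminium = (1/0.415 − 1/0.452)/(4πk) = 0.1972/(4π·219) = 7.167×10^-5 K/W
  R_cellular glass = (1/0.452 − 1/0.930)/(4πk) = 1.137/(4π·0.0606) = 1.493 K/W
  R_cork board = (1/0.930 − 1/1.23)/(4πk) = 0.2623/(4π·0.0398) = 0.5244 K/W
ΣR = 7.167×10^-5 + 1.493 + 0.5244 = 2.017 K/W
Q = ΔT/ΣR = (74.5 °C − 22.4 °C)/2.017 = 25.83 W
From the inner boundary to the cellular glass/cork board interface, ΣR_partial = 1.493 K/W.
T_interface = T_in − Q·ΣR_partial = 74.5 °C − (25.83)(1.493) = 35.9 °C

T = 35.9 °C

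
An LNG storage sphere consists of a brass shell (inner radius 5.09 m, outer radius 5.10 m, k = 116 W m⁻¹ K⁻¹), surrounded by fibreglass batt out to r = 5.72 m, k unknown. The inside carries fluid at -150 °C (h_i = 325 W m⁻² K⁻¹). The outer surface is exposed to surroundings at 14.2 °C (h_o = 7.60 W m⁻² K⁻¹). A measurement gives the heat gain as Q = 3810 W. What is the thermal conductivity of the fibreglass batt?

k = 0.0395 W/m·K

ΣR = ΔT/Q = |-150 − 14.2|/3810 = 0.04310 K/W
Known resistances:
  R_conv,in = 1/(4πr²h) = 1/(4π·5.09²·325) = 9.451×10^-6 K/W
  R_brass = (1/5.09 − 1/5.10)/(4πk) = 3.852×10^-4/(4π·116) = 2.643×10^-7 K/W
  R_conv,out = 1/(4πr²h) = 1/(4π·5.72²·7.60) = 3.200×10^-4 K/W
R_fibreglass batt = ΣR − ΣR_known = 0.04310 − 3.297×10^-4 = 0.04277 K/W
(1/r₁−1/r₂)/(4πk) = 0.04277 ⇒ k = 0.02125/(4π·0.04277) = 0.0395 W/m·K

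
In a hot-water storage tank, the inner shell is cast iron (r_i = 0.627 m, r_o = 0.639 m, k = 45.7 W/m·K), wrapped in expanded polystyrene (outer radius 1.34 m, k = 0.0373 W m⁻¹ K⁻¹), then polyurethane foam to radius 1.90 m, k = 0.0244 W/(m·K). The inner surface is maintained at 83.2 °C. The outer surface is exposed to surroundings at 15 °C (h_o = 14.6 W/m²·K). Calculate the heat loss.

Series thermal resistances, inner to outer:
  R_cast iron = (1/0.627 − 1/0.639)/(4πk) = 0.02995/(4π·45.7) = 5.215×10^-5 K/W
  R_expanded polystyrene = (1/0.639 − 1/1.34)/(4πk) = 0.8187/(4π·0.0373) = 1.747 K/W
  R_polyurethane foam = (1/1.34 − 1/1.90)/(4πk) = 0.2200/(4π·0.0244) = 0.7173 K/W
  R_conv,out = 1/(4πr²h) = 1/(4π·1.90²·14.6) = 0.001510 K/W
ΣR = 5.215×10^-5 + 1.747 + 0.7173 + 0.001510 = 2.466 K/W
Q = ΔT/ΣR = (83.2 °C − 15 °C)/2.466 = 27.7 W

Q = 27.7 W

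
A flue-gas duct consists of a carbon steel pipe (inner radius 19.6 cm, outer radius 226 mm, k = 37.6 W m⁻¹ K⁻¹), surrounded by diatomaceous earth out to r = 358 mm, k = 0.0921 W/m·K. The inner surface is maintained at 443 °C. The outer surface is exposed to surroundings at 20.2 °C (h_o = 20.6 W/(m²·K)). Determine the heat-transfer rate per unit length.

Q' = 517 W/m

Series thermal resistances, inner to outer:
  R'_carbon steel = ln(0.226/0.196)/(2πk) = 0.1424/(2π·37.6) = 6.028×10^-4 m·K/W
  R'_diatomaceous earth = ln(0.358/0.226)/(2πk) = 0.4600/(2π·0.0921) = 0.7949 m·K/W
  R'_conv,out = 1/(2πr h) = 1/(2π·0.358·20.6) = 0.02158 m·K/W
ΣR = 6.028×10^-4 + 0.7949 + 0.02158 = 0.8171 m·K/W
Q' = ΔT/ΣR = (443 °C − 20.2 °C)/0.8171 = 517 W/m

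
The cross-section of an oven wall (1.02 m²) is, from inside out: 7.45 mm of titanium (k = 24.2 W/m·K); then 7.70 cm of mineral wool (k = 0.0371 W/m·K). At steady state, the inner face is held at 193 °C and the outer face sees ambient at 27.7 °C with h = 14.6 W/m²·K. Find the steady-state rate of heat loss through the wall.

Resistance network (inner→outer):
  R_titanium = L/(kA) = 0.00745/(24.2·1.02) = 3.018×10^-4 K/W
  R_mineral wool = L/(kA) = 0.0770/(0.0371·1.02) = 2.035 K/W
  R_conv,out = 1/(hA) = 1/(14.6·1.02) = 0.06715 K/W
ΣR = 3.018×10^-4 + 2.035 + 0.06715 = 2.102 K/W
Q = ΔT/ΣR = (193 °C − 27.7 °C)/2.102 = 78.6 W

Q = 78.6 W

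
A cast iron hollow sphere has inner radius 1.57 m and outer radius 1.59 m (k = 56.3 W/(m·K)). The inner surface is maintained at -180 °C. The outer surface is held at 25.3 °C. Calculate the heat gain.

Q = 4πk·ΔT/(1/r₁ − 1/r₂) = 4π × 56.3 × 205.3 / (1/1.57 − 1/1.59) = 1.81×10^7 W

Q = 1.81×10^7 W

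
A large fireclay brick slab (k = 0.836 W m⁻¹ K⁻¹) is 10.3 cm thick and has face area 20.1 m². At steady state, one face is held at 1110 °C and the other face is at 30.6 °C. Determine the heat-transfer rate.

Q = kA·ΔT/L = 0.836 × 20.1 × |1110 °C − 30.6 °C| / 0.103 = 1.76×10^5 W

Q = 1.76×10^5 W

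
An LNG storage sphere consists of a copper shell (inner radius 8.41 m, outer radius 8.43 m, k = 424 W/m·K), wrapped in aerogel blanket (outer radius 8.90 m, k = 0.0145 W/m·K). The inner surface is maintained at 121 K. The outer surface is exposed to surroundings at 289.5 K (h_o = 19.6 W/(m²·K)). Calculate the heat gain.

Treat each layer as a resistance in series:
  R_copper = (1/8.41 − 1/8.43)/(4πk) = 2.821×10^-4/(4π·424) = 5.295×10^-8 K/W
  R_aerogel blanket = (1/8.43 − 1/8.90)/(4πk) = 0.006264/(4π·0.0145) = 0.03438 K/W
  R_conv,out = 1/(4πr²h) = 1/(4π·8.90²·19.6) = 5.126×10^-5 K/W
ΣR = 5.295×10^-8 + 0.03438 + 5.126×10^-5 = 0.03443 K/W
Q = ΔT/ΣR = (121 K − 289.5 K)/0.03443 = -4890 W
(Negative Q ⇒ heat flows inward; heat gain = 4890 W.)

Q = 4.89 kW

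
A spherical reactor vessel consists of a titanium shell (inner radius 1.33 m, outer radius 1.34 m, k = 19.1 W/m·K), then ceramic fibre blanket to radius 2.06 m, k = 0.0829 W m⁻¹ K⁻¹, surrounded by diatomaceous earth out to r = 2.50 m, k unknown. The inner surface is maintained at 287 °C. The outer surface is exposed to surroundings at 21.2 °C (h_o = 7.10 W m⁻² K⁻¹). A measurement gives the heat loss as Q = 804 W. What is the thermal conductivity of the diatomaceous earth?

ΣR = ΔT/Q = |287 − 21.2|/804 = 0.3306 K/W
Known resistances:
  R_titanium = (1/1.33 − 1/1.34)/(4πk) = 0.005611/(4π·19.1) = 2.338×10^-5 K/W
  R_ceramic fibre blanket = (1/1.34 − 1/2.06)/(4πk) = 0.2608/(4π·0.0829) = 0.2504 K/W
  R_conv,out = 1/(4πr²h) = 1/(4π·2.50²·7.10) = 0.001793 K/W
R_diatomaceous earth = ΣR − ΣR_known = 0.3306 − 0.2522 = 0.07840 K/W
(1/r₁−1/r₂)/(4πk) = 0.07840 ⇒ k = 0.08544/(4π·0.07840) = 0.0867 W/m·K

k = 0.0867 W/m·K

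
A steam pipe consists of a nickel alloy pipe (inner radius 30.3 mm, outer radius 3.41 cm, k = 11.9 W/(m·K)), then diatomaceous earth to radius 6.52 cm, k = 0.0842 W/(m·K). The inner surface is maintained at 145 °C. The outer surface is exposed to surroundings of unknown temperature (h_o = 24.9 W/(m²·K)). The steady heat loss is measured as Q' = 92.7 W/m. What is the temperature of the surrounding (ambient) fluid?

Series resistances:
  R'_nickel alloy = ln(0.0341/0.0303)/(2πk) = 0.1181/(2π·11.9) = 0.001580 m·K/W
  R'_diatomaceous earth = ln(0.0652/0.0341)/(2πk) = 0.6482/(2π·0.0842) = 1.225 m·K/W
  R'_conv,out = 1/(2πr h) = 1/(2π·0.0652·24.9) = 0.09803 m·K/W
ΣR = 1.325 m·K/W
ΔT = Q'·ΣR = 92.7 × 1.325 = 122.8 K
Heat flows outward, so T_out = T_in − ΔT = 145 − 122.8 = 22.2 °C

T_out = 22.2 °C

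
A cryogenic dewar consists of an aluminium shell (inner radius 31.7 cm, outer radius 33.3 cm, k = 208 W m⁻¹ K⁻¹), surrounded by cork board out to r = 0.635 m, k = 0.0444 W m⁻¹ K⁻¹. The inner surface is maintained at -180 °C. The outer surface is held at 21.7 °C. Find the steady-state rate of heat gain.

Resistance network (inner→outer):
  R_aluminium = (1/0.317 − 1/0.333)/(4πk) = 0.1516/(4π·208) = 5.799×10^-5 K/W
  R_cork board = (1/0.333 − 1/0.635)/(4πk) = 1.428/(4π·0.0444) = 2.560 K/W
ΣR = 5.799×10^-5 + 2.560 = 2.560 K/W
Q = ΔT/ΣR = (-180 °C − 21.7 °C)/2.560 = -78.8 W
(Negative Q ⇒ heat flows inward; heat gain = 78.8 W.)

Q = 78.8 W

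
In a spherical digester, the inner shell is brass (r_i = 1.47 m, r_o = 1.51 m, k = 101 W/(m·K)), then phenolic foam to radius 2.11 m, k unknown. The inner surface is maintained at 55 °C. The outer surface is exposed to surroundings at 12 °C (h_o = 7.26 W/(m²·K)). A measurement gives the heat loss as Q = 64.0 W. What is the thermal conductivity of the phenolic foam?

ΣR = ΔT/Q = |55 − 12|/64.0 = 0.6719 K/W
Known resistances:
  R_brass = (1/1.47 − 1/1.51)/(4πk) = 0.01802/(4π·101) = 1.420×10^-5 K/W
  R_conv,out = 1/(4πr²h) = 1/(4π·2.11²·7.26) = 0.002462 K/W
R_phenolic foam = ΣR − ΣR_known = 0.6719 − 0.002476 = 0.6694 K/W
(1/r₁−1/r₂)/(4πk) = 0.6694 ⇒ k = 0.1883/(4π·0.6694) = 0.0224 W/m·K

k = 0.0224 W/m·K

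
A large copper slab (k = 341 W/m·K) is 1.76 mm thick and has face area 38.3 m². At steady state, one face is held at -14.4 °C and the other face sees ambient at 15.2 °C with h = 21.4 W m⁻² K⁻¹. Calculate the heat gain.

Resistance network (inner→outer):
  R_copper = L/(kA) = 0.00176/(341·38.3) = 1.348×10^-7 K/W
  R_conv,out = 1/(hA) = 1/(21.4·38.3) = 0.001220 K/W
ΣR = 1.348×10^-7 + 0.001220 = 0.001220 K/W
Q = ΔT/ΣR = (-14.4 °C − 15.2 °C)/0.001220 = -24300 W
(Negative Q ⇒ heat flows inward; heat gain = 24300 W.)

Q = 24.3 kW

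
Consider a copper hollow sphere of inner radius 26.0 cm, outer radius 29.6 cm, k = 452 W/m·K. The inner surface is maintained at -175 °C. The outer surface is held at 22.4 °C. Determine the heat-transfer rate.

Q = 2.40×10^6 W

Q = 4πk·ΔT/(1/r₁ − 1/r₂) = 4π × 452 × 197.4 / (1/0.260 − 1/0.296) = 2.40×10^6 W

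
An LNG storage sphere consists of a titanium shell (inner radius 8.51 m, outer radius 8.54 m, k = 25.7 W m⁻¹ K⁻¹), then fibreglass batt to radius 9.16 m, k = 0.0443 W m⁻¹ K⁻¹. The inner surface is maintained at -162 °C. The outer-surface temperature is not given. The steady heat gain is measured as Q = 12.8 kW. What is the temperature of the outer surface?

Series resistances:
  R_titanium = (1/8.51 − 1/8.54)/(4πk) = 4.128×10^-4/(4π·25.7) = 1.278×10^-6 K/W
  R_fibreglass batt = (1/8.54 − 1/9.16)/(4πk) = 0.007926/(4π·0.0443) = 0.01424 K/W
ΣR = 0.01424 K/W
ΔT = Q·ΣR = 12800 × 0.01424 = 182.3 K
Heat flows inward, so T_out = T_in + ΔT = -162 + 182.3 = 20.3 °C

T_out = 20.3 °C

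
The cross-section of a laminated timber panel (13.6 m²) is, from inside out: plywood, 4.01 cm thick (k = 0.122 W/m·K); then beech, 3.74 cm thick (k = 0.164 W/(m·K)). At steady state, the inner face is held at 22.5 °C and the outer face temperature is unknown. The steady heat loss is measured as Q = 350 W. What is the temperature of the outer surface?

T_out = 8.17 °C

Series resistances:
  R_plywood = L/(kA) = 0.0401/(0.122·13.6) = 0.02417 K/W
  R_beech = L/(kA) = 0.0374/(0.164·13.6) = 0.01677 K/W
ΣR = 0.04094 K/W
ΔT = Q·ΣR = 350 × 0.04094 = 14.33 K
Heat flows outward, so T_out = T_in − ΔT = 22.5 − 14.33 = 8.17 °C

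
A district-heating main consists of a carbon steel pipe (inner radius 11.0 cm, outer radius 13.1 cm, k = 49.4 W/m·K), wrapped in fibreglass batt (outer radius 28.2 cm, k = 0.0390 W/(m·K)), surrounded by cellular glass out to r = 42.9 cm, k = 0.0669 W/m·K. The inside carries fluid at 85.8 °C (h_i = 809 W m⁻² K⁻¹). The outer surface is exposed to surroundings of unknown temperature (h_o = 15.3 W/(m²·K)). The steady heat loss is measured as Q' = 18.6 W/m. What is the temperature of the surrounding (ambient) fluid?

T_out = 8.54 °C

Series resistances:
  R'_conv,in = 1/(2πr h) = 1/(2π·0.110·809) = 0.001788 m·K/W
  R'_carbon steel = ln(0.131/0.110)/(2πk) = 0.1747/(2π·49.4) = 5.629×10^-4 m·K/W
  R'_fibreglass batt = ln(0.282/0.131)/(2πk) = 0.7667/(2π·0.0390) = 3.129 m·K/W
  R'_cellular glass = ln(0.429/0.282)/(2πk) = 0.4195/(2π·0.0669) = 0.9981 m·K/W
  R'_conv,out = 1/(2πr h) = 1/(2π·0.429·15.3) = 0.02425 m·K/W
ΣR = 4.154 m·K/W
ΔT = Q'·ΣR = 18.6 × 4.154 = 77.26 K
Heat flows outward, so T_out = T_in − ΔT = 85.8 − 77.26 = 8.54 °C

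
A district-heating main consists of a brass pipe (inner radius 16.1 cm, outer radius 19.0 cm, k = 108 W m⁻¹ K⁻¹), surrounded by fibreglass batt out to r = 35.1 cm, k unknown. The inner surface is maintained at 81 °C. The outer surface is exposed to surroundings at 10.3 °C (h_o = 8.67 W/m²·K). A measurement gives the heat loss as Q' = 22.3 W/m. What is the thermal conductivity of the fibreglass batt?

k = 0.0313 W/m·K

ΣR = ΔT/Q' = |81 − 10.3|/22.3 = 3.170 m·K/W
Known resistances:
  R'_brass = ln(0.190/0.161)/(2πk) = 0.1656/(2π·108) = 2.441×10^-4 m·K/W
  R'_conv,out = 1/(2πr h) = 1/(2π·0.351·8.67) = 0.05230 m·K/W
R_fibreglass batt = ΣR − ΣR_known = 3.170 − 0.05254 = 3.117 m·K/W
ln(r₂/r₁)/(2πk) = 3.117 ⇒ k = 0.6138/(2π·3.117) = 0.0313 W/m·K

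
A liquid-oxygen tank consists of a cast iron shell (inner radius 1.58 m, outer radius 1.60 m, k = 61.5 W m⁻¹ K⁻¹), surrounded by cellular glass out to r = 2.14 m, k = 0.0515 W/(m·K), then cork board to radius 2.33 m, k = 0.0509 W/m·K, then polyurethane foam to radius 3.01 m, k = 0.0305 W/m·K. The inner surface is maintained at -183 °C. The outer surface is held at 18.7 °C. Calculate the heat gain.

Series thermal resistances, inner to outer:
  R_cast iron = (1/1.58 − 1/1.60)/(4πk) = 0.007911/(4π·61.5) = 1.024×10^-5 K/W
  R_cellular glass = (1/1.60 − 1/2.14)/(4πk) = 0.1577/(4π·0.0515) = 0.2437 K/W
  R_cork board = (1/2.14 − 1/2.33)/(4πk) = 0.03811/(4π·0.0509) = 0.05957 K/W
  R_polyurethane foam = (1/2.33 − 1/3.01)/(4πk) = 0.09696/(4π·0.0305) = 0.2530 K/W
ΣR = 1.024×10^-5 + 0.2437 + 0.05957 + 0.2530 = 0.5563 K/W
Q = ΔT/ΣR = (-183 °C − 18.7 °C)/0.5563 = -363 W
(Negative Q ⇒ heat flows inward; heat gain = 363 W.)

Q = 363 W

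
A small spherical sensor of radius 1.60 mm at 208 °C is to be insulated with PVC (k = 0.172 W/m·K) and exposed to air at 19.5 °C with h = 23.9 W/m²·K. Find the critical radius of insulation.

For a sphere, r_cr = 2k_ins/h = 2·0.172/23.9 = 0.0144 m = 1.44 cm

r_cr = 1.44 cm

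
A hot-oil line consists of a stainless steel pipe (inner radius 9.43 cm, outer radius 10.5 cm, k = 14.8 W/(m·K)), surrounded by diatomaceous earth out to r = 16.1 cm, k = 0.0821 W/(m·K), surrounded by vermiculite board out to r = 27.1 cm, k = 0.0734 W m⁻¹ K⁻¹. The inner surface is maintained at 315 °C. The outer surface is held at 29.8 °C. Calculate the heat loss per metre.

Q' = 146 W/m

Treat each layer as a resistance in series:
  R'_stainless steel = ln(0.105/0.0943)/(2πk) = 0.1075/(2π·14.8) = 0.001156 m·K/W
  R'_diatomaceous earth = ln(0.161/0.105)/(2πk) = 0.4274/(2π·0.0821) = 0.8286 m·K/W
  R'_vermiculite board = ln(0.271/0.161)/(2πk) = 0.5207/(2π·0.0734) = 1.129 m·K/W
ΣR = 0.001156 + 0.8286 + 1.129 = 1.959 m·K/W
Q' = ΔT/ΣR = (315 °C − 29.8 °C)/1.959 = 146 W/m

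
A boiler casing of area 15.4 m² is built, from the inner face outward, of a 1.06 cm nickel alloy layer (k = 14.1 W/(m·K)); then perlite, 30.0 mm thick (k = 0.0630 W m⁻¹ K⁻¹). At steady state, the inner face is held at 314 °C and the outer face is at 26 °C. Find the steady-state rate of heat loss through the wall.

Q = 9.30 kW

Series thermal resistances, inner to outer:
  R_nickel alloy = L/(kA) = 0.0106/(14.1·15.4) = 4.882×10^-5 K/W
  R_perlite = L/(kA) = 0.0300/(0.0630·15.4) = 0.03092 K/W
ΣR = 4.882×10^-5 + 0.03092 = 0.03097 K/W
Q = ΔT/ΣR = (314 °C − 26 °C)/0.03097 = 9300 W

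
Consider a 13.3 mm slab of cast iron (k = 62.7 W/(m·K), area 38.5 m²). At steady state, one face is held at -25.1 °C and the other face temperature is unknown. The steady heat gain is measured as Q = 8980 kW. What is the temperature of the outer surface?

Sum the resistances:
  R_cast iron = L/(kA) = 0.0133/(62.7·38.5) = 5.510×10^-6 K/W
ΣR = 5.510×10^-6 K/W
ΔT = Q·ΣR = 8.98×10^6 × 5.510×10^-6 = 49.48 K
Heat flows inward, so T_out = T_in + ΔT = -25.1 + 49.48 = 24.4 °C

T_out = 24.4 °C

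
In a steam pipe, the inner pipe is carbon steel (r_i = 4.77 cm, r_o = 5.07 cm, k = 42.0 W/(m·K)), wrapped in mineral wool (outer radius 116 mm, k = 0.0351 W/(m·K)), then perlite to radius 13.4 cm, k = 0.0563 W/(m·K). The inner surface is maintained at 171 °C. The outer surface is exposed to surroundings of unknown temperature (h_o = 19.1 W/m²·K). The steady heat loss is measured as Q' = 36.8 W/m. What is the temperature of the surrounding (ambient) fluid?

T_out = 15.6 °C

Sum the resistances:
  R'_carbon steel = ln(0.0507/0.0477)/(2πk) = 0.06099/(2π·42.0) = 2.311×10^-4 m·K/W
  R'_mineral wool = ln(0.116/0.0507)/(2πk) = 0.8277/(2π·0.0351) = 3.753 m·K/W
  R'_perlite = ln(0.134/0.116)/(2πk) = 0.1442/(2π·0.0563) = 0.4078 m·K/W
  R'_conv,out = 1/(2πr h) = 1/(2π·0.134·19.1) = 0.06218 m·K/W
ΣR = 4.223 m·K/W
ΔT = Q'·ΣR = 36.8 × 4.223 = 155.4 K
Heat flows outward, so T_out = T_in − ΔT = 171 − 155.4 = 15.6 °C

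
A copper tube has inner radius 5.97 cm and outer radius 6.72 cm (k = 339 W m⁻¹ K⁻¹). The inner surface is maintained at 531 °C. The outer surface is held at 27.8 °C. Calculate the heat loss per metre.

Q' = 9.06×10^6 W/m

Q' = 2πk·ΔT/ln(r₂/r₁) = 2π × 339 × 503.2 / ln(0.0672/0.0597) = 9.06×10^6 W/m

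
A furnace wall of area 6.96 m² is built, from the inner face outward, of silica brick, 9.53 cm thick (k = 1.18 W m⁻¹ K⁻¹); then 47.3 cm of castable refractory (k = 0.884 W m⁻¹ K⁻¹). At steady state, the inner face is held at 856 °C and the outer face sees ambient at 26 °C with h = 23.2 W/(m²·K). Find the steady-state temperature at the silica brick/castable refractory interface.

Series thermal resistances, inner to outer:
  R_silica brick = L/(kA) = 0.0953/(1.18·6.96) = 0.01160 K/W
  R_castable refractory = L/(kA) = 0.473/(0.884·6.96) = 0.07688 K/W
  R_conv,out = 1/(hA) = 1/(23.2·6.96) = 0.006193 K/W
ΣR = 0.01160 + 0.07688 + 0.006193 = 0.09467 K/W
Q = ΔT/ΣR = (856 °C − 26 °C)/0.09467 = 8767 W
From the inner boundary to the silica brick/castable refractory interface, ΣR_partial = 0.01160 K/W.
T_interface = T_in − Q·ΣR_partial = 856 °C − (8767)(0.01160) = 754 °C

T = 754 °C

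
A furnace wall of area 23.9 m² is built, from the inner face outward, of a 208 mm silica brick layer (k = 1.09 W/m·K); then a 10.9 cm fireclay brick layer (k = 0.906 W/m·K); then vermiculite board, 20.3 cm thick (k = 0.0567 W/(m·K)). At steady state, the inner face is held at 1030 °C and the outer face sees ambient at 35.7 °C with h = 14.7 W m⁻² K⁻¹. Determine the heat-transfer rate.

Series thermal resistances, inner to outer:
  R_silica brick = L/(kA) = 0.208/(1.09·23.9) = 0.007984 K/W
  R_fireclay brick = L/(kA) = 0.109/(0.906·23.9) = 0.005034 K/W
  R_vermiculite board = L/(kA) = 0.203/(0.0567·23.9) = 0.1498 K/W
  R_conv,out = 1/(hA) = 1/(14.7·23.9) = 0.002846 K/W
ΣR = 0.007984 + 0.005034 + 0.1498 + 0.002846 = 0.1657 K/W
Q = ΔT/ΣR = (1030 °C − 35.7 °C)/0.1657 = 6000 W

Q = 6.00 kW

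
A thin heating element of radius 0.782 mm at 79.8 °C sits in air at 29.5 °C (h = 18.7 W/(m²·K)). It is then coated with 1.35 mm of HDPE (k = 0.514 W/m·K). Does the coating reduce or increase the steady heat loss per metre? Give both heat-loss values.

increases: 4.62 → 11.7 W/m

Critical radius for a cylinder: r_cr = k/h = 0.0275 m = 2.75 cm.
Outer radius after coating: r₂ = 7.82×10^-4 + 0.00135 = 0.002132 m.
Since r₁ < r_cr and r₂ ≤ r_cr, the coating moves toward the maximum at r_cr — heat loss rises.
Bare: R = 1/(2πr₁h) = 10.88 m·K/W; Q = 50.3/10.88 = 4.62 W/m.
Coated: R = R_cond + R_conv = 4.303 m·K/W; Q = 50.3/4.303 = 11.7 W/m.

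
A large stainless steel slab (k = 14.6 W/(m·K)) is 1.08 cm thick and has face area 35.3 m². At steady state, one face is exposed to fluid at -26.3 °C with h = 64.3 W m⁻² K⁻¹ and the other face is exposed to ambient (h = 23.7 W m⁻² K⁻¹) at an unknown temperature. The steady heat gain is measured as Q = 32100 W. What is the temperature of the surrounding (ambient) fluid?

Sum the resistances:
  R_conv,in = 1/(hA) = 1/(64.3·35.3) = 4.406×10^-4 K/W
  R_stainless steel = L/(kA) = 0.0108/(14.6·35.3) = 2.096×10^-5 K/W
  R_conv,out = 1/(hA) = 1/(23.7·35.3) = 0.001195 K/W
ΣR = 0.001657 K/W
ΔT = Q·ΣR = 32100 × 0.001657 = 53.19 K
Heat flows inward, so T_out = T_in + ΔT = -26.3 + 53.19 = 26.9 °C

T_out = 26.9 °C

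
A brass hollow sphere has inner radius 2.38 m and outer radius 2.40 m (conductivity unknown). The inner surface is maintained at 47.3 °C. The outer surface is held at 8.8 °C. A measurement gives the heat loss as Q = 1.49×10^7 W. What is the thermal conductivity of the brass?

ΣR = ΔT/Q = |47.3 − 8.8|/1.49×10^7 = 2.584×10^-6 K/W
(1/r₁−1/r₂)/(4πk) = 2.584×10^-6 ⇒ k = 0.003501/(4π·2.584×10^-6) = 108 W/m·K

k = 108 W/m·K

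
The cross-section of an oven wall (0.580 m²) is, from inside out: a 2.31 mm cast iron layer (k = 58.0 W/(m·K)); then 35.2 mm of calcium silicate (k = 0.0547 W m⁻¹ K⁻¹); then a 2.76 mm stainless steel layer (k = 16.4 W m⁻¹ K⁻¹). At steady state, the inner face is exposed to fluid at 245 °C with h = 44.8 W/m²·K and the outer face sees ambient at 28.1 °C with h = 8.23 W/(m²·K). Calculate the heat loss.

Treat each layer as a resistance in series:
  R_conv,in = 1/(hA) = 1/(44.8·0.580) = 0.03849 K/W
  R_cast iron = L/(kA) = 0.00231/(58.0·0.580) = 6.867×10^-5 K/W
  R_calcium silicate = L/(kA) = 0.0352/(0.0547·0.580) = 1.110 K/W
  R_stainless steel = L/(kA) = 0.00276/(16.4·0.580) = 2.902×10^-4 K/W
  R_conv,out = 1/(hA) = 1/(8.23·0.580) = 0.2095 K/W
ΣR = 0.03849 + 6.867×10^-5 + 1.110 + 2.902×10^-4 + 0.2095 = 1.358 K/W
Q = ΔT/ΣR = (245 °C − 28.1 °C)/1.358 = 160 W

Q = 160 W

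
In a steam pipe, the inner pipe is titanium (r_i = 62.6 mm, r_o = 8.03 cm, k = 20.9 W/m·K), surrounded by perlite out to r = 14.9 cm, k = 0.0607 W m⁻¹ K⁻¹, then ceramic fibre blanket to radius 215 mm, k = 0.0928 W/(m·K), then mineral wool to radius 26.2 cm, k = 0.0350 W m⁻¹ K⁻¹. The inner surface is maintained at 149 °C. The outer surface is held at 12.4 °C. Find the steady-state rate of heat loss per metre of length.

Series thermal resistances, inner to outer:
  R'_titanium = ln(0.0803/0.0626)/(2πk) = 0.2490/(2π·20.9) = 0.001896 m·K/W
  R'_perlite = ln(0.149/0.0803)/(2πk) = 0.6182/(2π·0.0607) = 1.621 m·K/W
  R'_ceramic fibre blanket = ln(0.215/0.149)/(2πk) = 0.3667/(2π·0.0928) = 0.6289 m·K/W
  R'_mineral wool = ln(0.262/0.215)/(2πk) = 0.1977/(2π·0.0350) = 0.8990 m·K/W
ΣR = 0.001896 + 1.621 + 0.6289 + 0.8990 = 3.151 m·K/W
Q' = ΔT/ΣR = (149 °C − 12.4 °C)/3.151 = 43.4 W/m

Q' = 43.4 W/m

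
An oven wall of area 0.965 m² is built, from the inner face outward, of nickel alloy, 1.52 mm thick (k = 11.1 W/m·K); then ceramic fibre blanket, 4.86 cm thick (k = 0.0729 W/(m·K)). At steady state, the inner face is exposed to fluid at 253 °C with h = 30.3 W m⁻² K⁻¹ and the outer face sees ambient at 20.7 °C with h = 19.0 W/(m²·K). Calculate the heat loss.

Q = 298 W

Treat each layer as a resistance in series:
  R_conv,in = 1/(hA) = 1/(30.3·0.965) = 0.03420 K/W
  R_nickel alloy = L/(kA) = 0.00152/(11.1·0.965) = 1.419×10^-4 K/W
  R_ceramic fibre blanket = L/(kA) = 0.0486/(0.0729·0.965) = 0.6908 K/W
  R_conv,out = 1/(hA) = 1/(19.0·0.965) = 0.05454 K/W
ΣR = 0.03420 + 1.419×10^-4 + 0.6908 + 0.05454 = 0.7797 K/W
Q = ΔT/ΣR = (253 °C − 20.7 °C)/0.7797 = 298 W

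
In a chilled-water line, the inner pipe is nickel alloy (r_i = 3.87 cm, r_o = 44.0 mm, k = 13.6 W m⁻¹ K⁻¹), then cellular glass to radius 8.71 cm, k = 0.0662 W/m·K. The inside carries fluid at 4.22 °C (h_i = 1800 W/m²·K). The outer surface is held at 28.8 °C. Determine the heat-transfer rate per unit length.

Q' = 14.9 W/m

Series thermal resistances, inner to outer:
  R'_conv,in = 1/(2πr h) = 1/(2π·0.0387·1800) = 0.002285 m·K/W
  R'_nickel alloy = ln(0.0440/0.0387)/(2πk) = 0.1284/(2π·13.6) = 0.001502 m·K/W
  R'_cellular glass = ln(0.0871/0.0440)/(2πk) = 0.6829/(2π·0.0662) = 1.642 m·K/W
ΣR = 0.002285 + 0.001502 + 1.642 = 1.646 m·K/W
Q' = ΔT/ΣR = (4.22 °C − 28.8 °C)/1.646 = -14.9 W/m
(Negative Q' ⇒ heat flows inward; heat gain = 14.9 W/m.)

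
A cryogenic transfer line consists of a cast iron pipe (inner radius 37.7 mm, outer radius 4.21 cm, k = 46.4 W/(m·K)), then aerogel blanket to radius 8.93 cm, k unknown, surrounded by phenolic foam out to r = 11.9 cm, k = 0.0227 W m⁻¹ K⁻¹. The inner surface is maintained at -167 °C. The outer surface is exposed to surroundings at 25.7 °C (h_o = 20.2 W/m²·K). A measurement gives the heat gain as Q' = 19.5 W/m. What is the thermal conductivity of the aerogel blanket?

ΣR = ΔT/Q' = |-167 − 25.7|/19.5 = 9.882 m·K/W
Known resistances:
  R'_cast iron = ln(0.0421/0.0377)/(2πk) = 0.1104/(2π·46.4) = 3.786×10^-4 m·K/W
  R'_phenolic foam = ln(0.119/0.0893)/(2πk) = 0.2871/(2π·0.0227) = 2.013 m·K/W
  R'_conv,out = 1/(2πr h) = 1/(2π·0.119·20.2) = 0.06621 m·K/W
R_aerogel blanket = ΣR − ΣR_known = 9.882 − 2.080 = 7.802 m·K/W
ln(r₂/r₁)/(2πk) = 7.802 ⇒ k = 0.7520/(2π·7.802) = 0.0153 W/m·K

k = 0.0153 W/m·K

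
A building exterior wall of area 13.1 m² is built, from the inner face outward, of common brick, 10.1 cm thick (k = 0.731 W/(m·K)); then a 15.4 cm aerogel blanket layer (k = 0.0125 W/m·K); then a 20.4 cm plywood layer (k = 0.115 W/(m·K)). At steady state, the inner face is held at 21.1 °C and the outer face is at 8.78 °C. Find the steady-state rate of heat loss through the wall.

Q = 11.3 W

Series thermal resistances, inner to outer:
  R_common brick = L/(kA) = 0.101/(0.731·13.1) = 0.01055 K/W
  R_aerogel blanket = L/(kA) = 0.154/(0.0125·13.1) = 0.9405 K/W
  R_plywood = L/(kA) = 0.204/(0.115·13.1) = 0.1354 K/W
ΣR = 0.01055 + 0.9405 + 0.1354 = 1.086 K/W
Q = ΔT/ΣR = (21.1 °C − 8.78 °C)/1.086 = 11.3 W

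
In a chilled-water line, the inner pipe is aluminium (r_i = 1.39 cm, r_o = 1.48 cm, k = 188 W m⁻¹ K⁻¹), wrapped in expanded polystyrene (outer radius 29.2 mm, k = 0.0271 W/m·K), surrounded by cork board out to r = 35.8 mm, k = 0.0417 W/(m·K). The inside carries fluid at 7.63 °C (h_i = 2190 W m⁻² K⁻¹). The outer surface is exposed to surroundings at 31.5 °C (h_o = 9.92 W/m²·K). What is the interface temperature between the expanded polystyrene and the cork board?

T = 25.9 °C

Series thermal resistances, inner to outer:
  R'_conv,in = 1/(2πr h) = 1/(2π·0.0139·2190) = 0.005228 m·K/W
  R'_aluminium = ln(0.0148/0.0139)/(2πk) = 0.06274/(2π·188) = 5.311×10^-5 m·K/W
  R'_expanded polystyrene = ln(0.0292/0.0148)/(2πk) = 0.6795/(2π·0.0271) = 3.991 m·K/W
  R'_cork board = ln(0.0358/0.0292)/(2πk) = 0.2038/(2π·0.0417) = 0.7778 m·K/W
  R'_conv,out = 1/(2πr h) = 1/(2π·0.0358·9.92) = 0.4482 m·K/W
ΣR = 0.005228 + 5.311×10^-5 + 3.991 + 0.7778 + 0.4482 = 5.222 m·K/W
Q' = ΔT/ΣR = (7.63 °C − 31.5 °C)/5.222 = -4.571 W/m
From the inner boundary to the expanded polystyrene/cork board interface, ΣR_partial = 3.996 m·K/W.
T_interface = T_in − Q'·ΣR_partial = 7.63 °C − (-4.571)(3.996) = 25.9 °C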